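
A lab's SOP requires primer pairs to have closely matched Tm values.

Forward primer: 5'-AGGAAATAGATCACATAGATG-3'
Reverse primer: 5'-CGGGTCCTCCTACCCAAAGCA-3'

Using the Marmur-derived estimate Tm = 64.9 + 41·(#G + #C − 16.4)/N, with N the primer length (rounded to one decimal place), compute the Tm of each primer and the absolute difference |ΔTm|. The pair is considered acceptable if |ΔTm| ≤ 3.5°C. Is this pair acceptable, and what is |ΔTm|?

Forward: G+C = 7, N = 21 → Tm = 64.9 + 41·(7 − 16.4)/21 = 46.5°C.
Reverse: G+C = 13, N = 21 → Tm = 64.9 + 41·(13 − 16.4)/21 = 58.3°C.
|ΔTm| = |46.5 − 58.3| = 11.8°C, > 3.5°C.

|ΔTm| = 11.8°C; the pair is not acceptable.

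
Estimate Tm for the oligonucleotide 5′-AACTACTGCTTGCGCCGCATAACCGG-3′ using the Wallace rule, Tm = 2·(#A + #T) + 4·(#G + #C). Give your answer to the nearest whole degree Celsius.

Base counts: A=6, T=5, G=6, C=9 (length 26).
Tm = 2·(6+5) + 4·(6+9) = 2·11 + 4·15 = 22 + 60 = 82°C.

82°C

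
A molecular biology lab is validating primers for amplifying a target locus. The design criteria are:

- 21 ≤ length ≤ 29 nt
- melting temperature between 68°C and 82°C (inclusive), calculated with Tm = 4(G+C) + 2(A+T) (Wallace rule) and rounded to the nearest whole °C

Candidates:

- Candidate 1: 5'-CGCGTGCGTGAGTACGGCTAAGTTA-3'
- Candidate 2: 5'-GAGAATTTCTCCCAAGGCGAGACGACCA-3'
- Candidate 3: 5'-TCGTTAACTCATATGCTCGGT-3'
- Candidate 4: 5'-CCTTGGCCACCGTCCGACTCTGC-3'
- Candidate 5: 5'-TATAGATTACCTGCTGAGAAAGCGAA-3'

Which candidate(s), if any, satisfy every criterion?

Candidate 1, Candidate 4 and Candidate 5.

Candidate 1 (25 nt, A=5 T=6 G=9 C=5): length 25 ✓; Tm = 2·11 + 4·14 = 78°C ✓ — passes.
Candidate 2 (28 nt, A=9 T=4 G=7 C=8): length 28 ✓; Tm = 2·13 + 4·15 = 86°C, outside 68–82°C ✗ — fails.
Candidate 3 (21 nt, A=4 T=8 G=4 C=5): length 21 ✓; Tm = 2·12 + 4·9 = 60°C, outside 68–82°C ✗ — fails.
Candidate 4 (23 nt, A=2 T=5 G=5 C=11): length 23 ✓; Tm = 2·7 + 4·16 = 78°C ✓ — passes.
Candidate 5 (26 nt, A=10 T=6 G=6 C=4): length 26 ✓; Tm = 2·16 + 4·10 = 72°C ✓ — passes.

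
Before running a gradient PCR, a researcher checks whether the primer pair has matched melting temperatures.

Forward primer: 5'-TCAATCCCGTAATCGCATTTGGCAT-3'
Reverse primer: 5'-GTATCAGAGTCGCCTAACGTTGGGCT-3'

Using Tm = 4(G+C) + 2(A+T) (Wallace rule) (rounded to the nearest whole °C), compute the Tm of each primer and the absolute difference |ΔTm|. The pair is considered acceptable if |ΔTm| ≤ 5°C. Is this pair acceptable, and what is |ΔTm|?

Forward: A=6 T=8 G=4 C=7 → Tm = 2·14 + 4·11 = 72°C.
Reverse: A=5 T=7 G=8 C=6 → Tm = 2·12 + 4·14 = 80°C.
|ΔTm| = |72 − 80| = 8°C, > 5°C.

|ΔTm| = 8°C; the pair is not acceptable.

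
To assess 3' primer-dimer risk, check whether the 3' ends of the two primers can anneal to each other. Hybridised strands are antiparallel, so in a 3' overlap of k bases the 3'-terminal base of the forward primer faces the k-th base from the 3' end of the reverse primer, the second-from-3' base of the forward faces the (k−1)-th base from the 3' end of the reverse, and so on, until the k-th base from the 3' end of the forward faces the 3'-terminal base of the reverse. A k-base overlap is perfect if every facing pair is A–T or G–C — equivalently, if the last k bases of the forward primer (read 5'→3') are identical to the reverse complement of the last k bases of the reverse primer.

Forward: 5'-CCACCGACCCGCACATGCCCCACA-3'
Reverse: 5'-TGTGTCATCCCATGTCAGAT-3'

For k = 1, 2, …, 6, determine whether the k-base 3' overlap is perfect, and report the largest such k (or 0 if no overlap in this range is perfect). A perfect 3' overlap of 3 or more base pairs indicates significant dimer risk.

Longest perfect overlap: 1 complementary base pair; below the dimer-risk threshold (threshold 3).

Last 6 bases (5'→3') — forward …CCCACA, reverse …TCAGAT.
Reverse complement of the reverse primer's last 6 bases: ATCTGA; its first k bases are the reverse complement of the reverse primer's last k bases, so a perfect k-base overlap needs the forward primer's last k bases to equal them.
Comparing (forward last k vs required): k=1: A vs A ✓; k=2: CA vs AT ✗; k=3: ACA vs ATC ✗; k=4: CACA vs ATCT ✗; k=5: CCACA vs ATCTG ✗; k=6: CCCACA vs ATCTGA ✗.
Only k = 1 is perfect, so the longest perfect 3' overlap is 1.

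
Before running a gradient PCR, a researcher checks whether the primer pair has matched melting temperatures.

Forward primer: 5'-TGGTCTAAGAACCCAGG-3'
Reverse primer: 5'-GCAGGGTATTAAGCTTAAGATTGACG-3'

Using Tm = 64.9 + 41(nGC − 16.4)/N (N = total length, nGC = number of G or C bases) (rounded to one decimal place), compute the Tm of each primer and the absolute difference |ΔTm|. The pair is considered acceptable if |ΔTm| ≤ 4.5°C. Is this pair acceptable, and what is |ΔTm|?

|ΔTm| = 9.3°C; the pair is not acceptable.

Forward: G+C = 9, N = 17 → Tm = 64.9 + 41·(9 − 16.4)/17 = 47.1°C.
Reverse: G+C = 11, N = 26 → Tm = 64.9 + 41·(11 − 16.4)/26 = 56.4°C.
|ΔTm| = |47.1 − 56.4| = 9.3°C, > 4.5°C.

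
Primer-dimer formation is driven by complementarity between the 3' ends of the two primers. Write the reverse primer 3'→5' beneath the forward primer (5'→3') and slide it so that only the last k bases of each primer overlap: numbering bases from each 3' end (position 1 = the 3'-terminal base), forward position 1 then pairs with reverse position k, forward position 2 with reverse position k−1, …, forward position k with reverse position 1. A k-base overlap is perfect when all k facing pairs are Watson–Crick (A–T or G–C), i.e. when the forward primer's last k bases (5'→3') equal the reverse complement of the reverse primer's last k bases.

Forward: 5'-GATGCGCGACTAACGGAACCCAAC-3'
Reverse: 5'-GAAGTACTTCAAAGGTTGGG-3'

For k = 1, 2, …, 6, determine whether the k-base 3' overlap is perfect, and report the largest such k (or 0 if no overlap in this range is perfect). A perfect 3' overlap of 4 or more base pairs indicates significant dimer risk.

Last 6 bases (5'→3') — forward …CCCAAC, reverse …GTTGGG.
Reverse complement of the reverse primer's last 6 bases: CCCAAC; its first k bases are the reverse complement of the reverse primer's last k bases, so a perfect k-base overlap needs the forward primer's last k bases to equal them.
Comparing (forward last k vs required): k=1: C vs C ✓; k=2: AC vs CC ✗; k=3: AAC vs CCC ✗; k=4: CAAC vs CCCA ✗; k=5: CCAAC vs CCCAA ✗; k=6: CCCAAC vs CCCAAC ✓.
Perfect overlaps at k = 1, 6; the largest is 6.

Longest perfect overlap: 6 complementary base pairs; significant dimer risk (threshold 4).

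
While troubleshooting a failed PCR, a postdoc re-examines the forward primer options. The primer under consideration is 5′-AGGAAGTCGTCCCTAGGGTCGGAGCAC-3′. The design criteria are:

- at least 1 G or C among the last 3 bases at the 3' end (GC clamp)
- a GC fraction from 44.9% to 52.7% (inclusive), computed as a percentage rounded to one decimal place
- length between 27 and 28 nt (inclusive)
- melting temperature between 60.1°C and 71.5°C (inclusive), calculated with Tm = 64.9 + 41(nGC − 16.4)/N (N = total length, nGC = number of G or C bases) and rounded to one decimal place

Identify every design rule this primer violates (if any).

Base counts: A=6, T=4, G=10, C=7 (length 27).
GC clamp: 3' end CAC has 2 G/C ✓
GC content: GC 17/27 = 63.0%, outside 44.9–52.7% ✗
length: length 27 ✓
Tm: Tm = 64.9 + 41·(17 − 16.4)/27 = 65.8°C ✓

Fails: GC content.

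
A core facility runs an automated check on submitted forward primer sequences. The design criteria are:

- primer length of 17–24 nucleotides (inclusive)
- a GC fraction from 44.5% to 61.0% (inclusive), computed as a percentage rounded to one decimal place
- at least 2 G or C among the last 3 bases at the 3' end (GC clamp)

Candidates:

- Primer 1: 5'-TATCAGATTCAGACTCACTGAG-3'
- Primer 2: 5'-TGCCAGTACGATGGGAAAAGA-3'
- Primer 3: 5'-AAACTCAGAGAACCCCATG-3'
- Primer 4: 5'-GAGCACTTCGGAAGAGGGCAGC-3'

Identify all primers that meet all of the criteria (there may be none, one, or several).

Primer 1 (22 nt, A=7 T=6 G=4 C=5): length 22 ✓; GC 9/22 = 40.9%, outside 44.5–61.0% ✗; 3' end GAG has 2 G/C ✓ — fails.
Primer 2 (21 nt, A=8 T=3 G=7 C=3): length 21 ✓; GC 10/21 = 47.6% ✓; 3' end AGA has 1 G/C, need ≥2 ✗ — fails.
Primer 3 (19 nt, A=8 T=2 G=3 C=6): length 19 ✓; GC 9/19 = 47.4% ✓; 3' end ATG has 1 G/C, need ≥2 ✗ — fails.
Primer 4 (22 nt, A=6 T=2 G=9 C=5): length 22 ✓; GC 14/22 = 63.6%, outside 44.5–61.0% ✗; 3' end AGC has 2 G/C ✓ — fails.

None of the candidates satisfy all criteria.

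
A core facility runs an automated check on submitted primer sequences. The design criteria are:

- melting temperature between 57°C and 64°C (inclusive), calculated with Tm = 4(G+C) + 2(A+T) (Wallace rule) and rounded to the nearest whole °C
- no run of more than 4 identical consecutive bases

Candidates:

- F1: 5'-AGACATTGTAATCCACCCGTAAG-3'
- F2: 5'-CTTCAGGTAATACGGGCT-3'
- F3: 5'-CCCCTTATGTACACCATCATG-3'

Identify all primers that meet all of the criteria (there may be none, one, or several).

F3 only.

F1 (23 nt, A=8 T=5 G=4 C=6): Tm = 2·13 + 4·10 = 66°C, outside 57–64°C ✗; longest run = 3 ✓ — fails.
F2 (18 nt, A=4 T=5 G=5 C=4): Tm = 2·9 + 4·9 = 54°C, outside 57–64°C ✗; longest run = 3 ✓ — fails.
F3 (21 nt, A=5 T=6 G=2 C=8): Tm = 2·11 + 4·10 = 62°C ✓; longest run = 4 ✓ — passes.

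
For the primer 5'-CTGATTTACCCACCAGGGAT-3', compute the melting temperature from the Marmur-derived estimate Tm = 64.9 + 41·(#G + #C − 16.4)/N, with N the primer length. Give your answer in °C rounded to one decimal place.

51.8°C

Base counts: A=5, T=5, G=4, C=6; G+C = 10, N = 20.
Tm = 64.9 + 41·(10 − 16.4)/20 = 64.9 + -262.40/20 = 51.8°C.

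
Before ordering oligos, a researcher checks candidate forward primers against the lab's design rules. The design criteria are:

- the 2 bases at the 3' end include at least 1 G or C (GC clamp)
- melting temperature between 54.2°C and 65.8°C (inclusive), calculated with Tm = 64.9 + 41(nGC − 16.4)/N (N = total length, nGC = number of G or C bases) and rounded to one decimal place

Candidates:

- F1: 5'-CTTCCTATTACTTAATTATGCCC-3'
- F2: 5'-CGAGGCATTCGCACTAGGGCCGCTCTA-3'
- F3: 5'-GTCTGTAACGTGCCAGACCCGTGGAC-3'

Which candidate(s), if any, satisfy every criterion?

F3 only.

F1 (23 nt, A=5 T=10 G=1 C=7): 3' end CC has 2 G/C ✓; Tm = 64.9 + 41·(8 − 16.4)/23 = 49.9°C, outside 54.2–65.8°C ✗ — fails.
F2 (27 nt, A=5 T=5 G=8 C=9): 3' end TA has 0 G/C, need ≥1 ✗; Tm = 64.9 + 41·(17 − 16.4)/27 = 65.8°C ✓ — fails.
F3 (26 nt, A=5 T=5 G=8 C=8): 3' end AC has 1 G/C ✓; Tm = 64.9 + 41·(16 − 16.4)/26 = 64.3°C ✓ — passes.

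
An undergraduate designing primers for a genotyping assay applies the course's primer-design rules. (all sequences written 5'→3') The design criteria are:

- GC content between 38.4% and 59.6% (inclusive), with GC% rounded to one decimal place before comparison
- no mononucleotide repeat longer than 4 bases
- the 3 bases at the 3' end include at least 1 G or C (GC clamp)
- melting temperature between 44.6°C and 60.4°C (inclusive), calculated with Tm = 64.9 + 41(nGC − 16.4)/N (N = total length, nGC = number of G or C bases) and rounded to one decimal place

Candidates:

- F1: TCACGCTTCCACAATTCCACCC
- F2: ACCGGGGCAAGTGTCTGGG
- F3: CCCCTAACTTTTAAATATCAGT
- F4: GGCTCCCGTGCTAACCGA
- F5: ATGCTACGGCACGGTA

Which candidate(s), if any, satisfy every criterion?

F1 (22 nt, A=5 T=5 G=1 C=11): GC 12/22 = 54.5% ✓; longest run = 3 ✓; 3' end CCC has 3 G/C ✓; Tm = 64.9 + 41·(12 − 16.4)/22 = 56.7°C ✓ — passes.
F2 (19 nt, A=3 T=3 G=9 C=4): GC 13/19 = 68.4%, outside 38.4–59.6% ✗; longest run = 4 ✓; 3' end GGG has 3 G/C ✓; Tm = 64.9 + 41·(13 − 16.4)/19 = 57.6°C ✓ — fails.
F3 (22 nt, A=7 T=8 G=1 C=6): GC 7/22 = 31.8%, outside 38.4–59.6% ✗; longest run = 4 ✓; 3' end AGT has 1 G/C ✓; Tm = 64.9 + 41·(7 − 16.4)/22 = 47.4°C ✓ — fails.
F4 (18 nt, A=3 T=3 G=5 C=7): GC 12/18 = 66.7%, outside 38.4–59.6% ✗; longest run = 3 ✓; 3' end CGA has 2 G/C ✓; Tm = 64.9 + 41·(12 − 16.4)/18 = 54.9°C ✓ — fails.
F5 (16 nt, A=4 T=3 G=5 C=4): GC 9/16 = 56.3% ✓; longest run = 2 ✓; 3' end GTA has 1 G/C ✓; Tm = 64.9 + 41·(9 − 16.4)/16 = 45.9°C ✓ — passes.

F1 and F5.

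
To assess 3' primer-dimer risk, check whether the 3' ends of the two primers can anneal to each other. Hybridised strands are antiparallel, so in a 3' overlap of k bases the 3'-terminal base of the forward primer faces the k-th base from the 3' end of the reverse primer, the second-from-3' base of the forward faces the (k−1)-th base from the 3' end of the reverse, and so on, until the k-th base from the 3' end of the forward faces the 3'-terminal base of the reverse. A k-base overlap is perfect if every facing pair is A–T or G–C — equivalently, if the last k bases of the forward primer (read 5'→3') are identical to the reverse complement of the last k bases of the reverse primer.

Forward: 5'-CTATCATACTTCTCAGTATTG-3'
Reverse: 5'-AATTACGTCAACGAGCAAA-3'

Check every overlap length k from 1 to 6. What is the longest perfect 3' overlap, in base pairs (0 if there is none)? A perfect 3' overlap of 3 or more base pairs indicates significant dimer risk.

Longest perfect overlap: 0 complementary base pairs; below the dimer-risk threshold (threshold 3).

Last 6 bases (5'→3') — forward …GTATTG, reverse …AGCAAA.
Reverse complement of the reverse primer's last 6 bases: TTTGCT; its first k bases are the reverse complement of the reverse primer's last k bases, so a perfect k-base overlap needs the forward primer's last k bases to equal them.
Comparing (forward last k vs required): k=1: G vs T ✗; k=2: TG vs TT ✗; k=3: TTG vs TTT ✗; k=4: ATTG vs TTTG ✗; k=5: TATTG vs TTTGC ✗; k=6: GTATTG vs TTTGCT ✗.
No overlap length from 1 to 6 is perfect, so the longest perfect 3' overlap is 0.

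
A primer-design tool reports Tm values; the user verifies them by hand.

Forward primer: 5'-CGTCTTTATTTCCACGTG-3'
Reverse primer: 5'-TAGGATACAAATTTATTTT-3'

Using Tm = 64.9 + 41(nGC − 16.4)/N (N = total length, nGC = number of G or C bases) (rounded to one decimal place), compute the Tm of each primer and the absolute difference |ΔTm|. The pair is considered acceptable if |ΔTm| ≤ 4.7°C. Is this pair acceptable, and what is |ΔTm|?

|ΔTm| = 9.8°C; the pair is not acceptable.

Forward: G+C = 8, N = 18 → Tm = 64.9 + 41·(8 − 16.4)/18 = 45.8°C.
Reverse: G+C = 3, N = 19 → Tm = 64.9 + 41·(3 − 16.4)/19 = 36.0°C.
|ΔTm| = |45.8 − 36.0| = 9.8°C, > 4.7°C.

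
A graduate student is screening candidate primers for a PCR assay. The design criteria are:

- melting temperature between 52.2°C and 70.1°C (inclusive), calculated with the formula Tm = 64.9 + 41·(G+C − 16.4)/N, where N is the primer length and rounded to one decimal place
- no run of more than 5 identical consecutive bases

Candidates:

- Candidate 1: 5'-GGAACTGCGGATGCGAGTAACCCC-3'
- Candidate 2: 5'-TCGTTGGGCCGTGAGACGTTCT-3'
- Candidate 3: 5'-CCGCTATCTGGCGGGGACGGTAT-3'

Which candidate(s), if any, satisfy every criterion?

Candidate 1 (24 nt, A=6 T=3 G=8 C=7): Tm = 64.9 + 41·(15 − 16.4)/24 = 62.5°C ✓; longest run = 4 ✓ — passes.
Candidate 2 (22 nt, A=2 T=7 G=8 C=5): Tm = 64.9 + 41·(13 − 16.4)/22 = 58.6°C ✓; longest run = 3 ✓ — passes.
Candidate 3 (23 nt, A=3 T=5 G=9 C=6): Tm = 64.9 + 41·(15 − 16.4)/23 = 62.4°C ✓; longest run = 4 ✓ — passes.

Candidate 1, Candidate 2 and Candidate 3.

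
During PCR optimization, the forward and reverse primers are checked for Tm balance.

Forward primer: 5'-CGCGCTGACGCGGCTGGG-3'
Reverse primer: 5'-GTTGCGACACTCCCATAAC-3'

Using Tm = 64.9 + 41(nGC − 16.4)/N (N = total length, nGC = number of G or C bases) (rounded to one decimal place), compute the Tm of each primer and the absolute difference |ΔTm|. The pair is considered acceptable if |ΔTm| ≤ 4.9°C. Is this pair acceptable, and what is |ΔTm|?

Forward: G+C = 15, N = 18 → Tm = 64.9 + 41·(15 − 16.4)/18 = 61.7°C.
Reverse: G+C = 10, N = 19 → Tm = 64.9 + 41·(10 − 16.4)/19 = 51.1°C.
|ΔTm| = |61.7 − 51.1| = 10.6°C, > 4.9°C.

|ΔTm| = 10.6°C; the pair is not acceptable.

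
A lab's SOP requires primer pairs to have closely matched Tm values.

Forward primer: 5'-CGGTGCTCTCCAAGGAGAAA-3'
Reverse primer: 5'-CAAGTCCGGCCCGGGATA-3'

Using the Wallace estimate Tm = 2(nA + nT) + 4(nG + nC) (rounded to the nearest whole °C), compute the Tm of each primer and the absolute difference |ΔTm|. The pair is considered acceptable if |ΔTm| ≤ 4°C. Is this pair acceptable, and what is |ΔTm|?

Forward: A=6 T=3 G=6 C=5 → Tm = 2·9 + 4·11 = 62°C.
Reverse: A=4 T=2 G=6 C=6 → Tm = 2·6 + 4·12 = 60°C.
|ΔTm| = |62 − 60| = 2°C, ≤ 4°C.

|ΔTm| = 2°C; the pair is acceptable.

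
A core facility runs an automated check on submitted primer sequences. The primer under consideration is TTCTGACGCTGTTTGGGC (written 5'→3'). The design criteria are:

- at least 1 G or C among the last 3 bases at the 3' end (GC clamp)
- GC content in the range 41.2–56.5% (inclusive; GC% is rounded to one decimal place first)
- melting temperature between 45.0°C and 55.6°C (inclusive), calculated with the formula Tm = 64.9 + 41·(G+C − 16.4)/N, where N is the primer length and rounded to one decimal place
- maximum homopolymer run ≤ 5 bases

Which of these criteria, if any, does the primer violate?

Meets all criteria.

Base counts: A=1, T=7, G=6, C=4 (length 18).
GC clamp: 3' end GGC has 3 G/C ✓
GC content: GC 10/18 = 55.6% ✓
Tm: Tm = 64.9 + 41·(10 − 16.4)/18 = 50.3°C ✓
homopolymer run: longest run = 3 ✓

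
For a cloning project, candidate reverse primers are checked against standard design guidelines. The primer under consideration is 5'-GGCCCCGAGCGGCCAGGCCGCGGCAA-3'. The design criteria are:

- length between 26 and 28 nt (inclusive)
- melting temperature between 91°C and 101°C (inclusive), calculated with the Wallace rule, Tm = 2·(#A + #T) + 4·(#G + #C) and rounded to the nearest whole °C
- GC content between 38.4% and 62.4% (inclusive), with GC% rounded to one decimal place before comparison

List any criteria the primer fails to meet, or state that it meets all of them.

Base counts: A=4, T=0, G=11, C=11 (length 26).
length: length 26 ✓
Tm: Tm = 2·4 + 4·22 = 96°C ✓
GC content: GC 22/26 = 84.6%, outside 38.4–62.4% ✗

Fails: GC content.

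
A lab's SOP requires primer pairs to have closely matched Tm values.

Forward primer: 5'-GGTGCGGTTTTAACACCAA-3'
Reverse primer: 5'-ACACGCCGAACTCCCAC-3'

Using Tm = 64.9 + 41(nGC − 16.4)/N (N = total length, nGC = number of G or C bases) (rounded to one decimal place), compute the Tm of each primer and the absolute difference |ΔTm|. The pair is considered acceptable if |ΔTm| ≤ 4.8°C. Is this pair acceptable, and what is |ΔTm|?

|ΔTm| = 3.0°C; the pair is acceptable.

Forward: G+C = 9, N = 19 → Tm = 64.9 + 41·(9 − 16.4)/19 = 48.9°C.
Reverse: G+C = 11, N = 17 → Tm = 64.9 + 41·(11 − 16.4)/17 = 51.9°C.
|ΔTm| = |48.9 − 51.9| = 3.0°C, ≤ 4.8°C.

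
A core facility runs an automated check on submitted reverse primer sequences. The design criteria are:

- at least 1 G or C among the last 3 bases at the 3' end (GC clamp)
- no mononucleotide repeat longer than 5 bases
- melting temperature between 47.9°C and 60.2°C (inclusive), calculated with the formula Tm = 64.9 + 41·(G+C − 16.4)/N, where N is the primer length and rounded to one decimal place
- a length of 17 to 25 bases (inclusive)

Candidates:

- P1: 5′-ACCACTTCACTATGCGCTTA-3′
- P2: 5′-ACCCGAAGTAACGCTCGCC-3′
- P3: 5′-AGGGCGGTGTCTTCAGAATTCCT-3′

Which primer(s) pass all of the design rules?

P2 and P3.

P1 (20 nt, A=5 T=6 G=2 C=7): 3' end TTA has 0 G/C, need ≥1 ✗; longest run = 2 ✓; Tm = 64.9 + 41·(9 − 16.4)/20 = 49.7°C ✓; length 20 ✓ — fails.
P2 (19 nt, A=5 T=2 G=4 C=8): 3' end GCC has 3 G/C ✓; longest run = 3 ✓; Tm = 64.9 + 41·(12 − 16.4)/19 = 55.4°C ✓; length 19 ✓ — passes.
P3 (23 nt, A=4 T=7 G=7 C=5): 3' end CCT has 2 G/C ✓; longest run = 3 ✓; Tm = 64.9 + 41·(12 − 16.4)/23 = 57.1°C ✓; length 23 ✓ — passes.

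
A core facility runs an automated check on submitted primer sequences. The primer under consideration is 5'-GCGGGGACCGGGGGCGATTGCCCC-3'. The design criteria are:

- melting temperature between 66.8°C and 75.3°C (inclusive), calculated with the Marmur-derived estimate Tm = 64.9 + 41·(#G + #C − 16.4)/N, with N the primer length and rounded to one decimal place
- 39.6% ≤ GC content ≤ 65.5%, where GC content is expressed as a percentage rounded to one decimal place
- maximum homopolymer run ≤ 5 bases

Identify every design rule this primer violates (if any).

Base counts: A=2, T=2, G=12, C=8 (length 24).
Tm: Tm = 64.9 + 41·(20 − 16.4)/24 = 71.1°C ✓
GC content: GC 20/24 = 83.3%, outside 39.6–65.5% ✗
homopolymer run: longest run = 5 ✓

Fails: GC content.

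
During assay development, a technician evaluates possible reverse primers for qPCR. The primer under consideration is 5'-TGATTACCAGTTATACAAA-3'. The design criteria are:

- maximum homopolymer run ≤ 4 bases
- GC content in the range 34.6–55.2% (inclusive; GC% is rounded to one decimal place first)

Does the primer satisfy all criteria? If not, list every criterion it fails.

Fails: GC content.

Base counts: A=8, T=6, G=2, C=3 (length 19).
homopolymer run: longest run = 3 ✓
GC content: GC 5/19 = 26.3%, outside 34.6–55.2% ✗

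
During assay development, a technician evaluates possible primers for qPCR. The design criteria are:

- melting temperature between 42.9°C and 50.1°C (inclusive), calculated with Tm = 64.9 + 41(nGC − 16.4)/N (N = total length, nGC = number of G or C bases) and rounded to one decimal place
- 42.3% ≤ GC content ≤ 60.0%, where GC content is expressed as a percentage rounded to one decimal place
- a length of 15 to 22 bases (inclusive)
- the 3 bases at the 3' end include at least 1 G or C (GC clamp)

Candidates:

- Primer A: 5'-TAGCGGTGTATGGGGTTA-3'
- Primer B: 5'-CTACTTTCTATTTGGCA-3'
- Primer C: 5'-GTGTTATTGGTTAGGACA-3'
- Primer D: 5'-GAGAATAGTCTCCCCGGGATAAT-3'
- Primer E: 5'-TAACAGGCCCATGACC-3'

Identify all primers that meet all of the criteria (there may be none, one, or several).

Primer A (18 nt, A=3 T=6 G=8 C=1): Tm = 64.9 + 41·(9 − 16.4)/18 = 48.0°C ✓; GC 9/18 = 50.0% ✓; length 18 ✓; 3' end TTA has 0 G/C, need ≥1 ✗ — fails.
Primer B (17 nt, A=3 T=8 G=2 C=4): Tm = 64.9 + 41·(6 − 16.4)/17 = 39.8°C, outside 42.9–50.1°C ✗; GC 6/17 = 35.3%, outside 42.3–60.0% ✗; length 17 ✓; 3' end GCA has 2 G/C ✓ — fails.
Primer C (18 nt, A=4 T=7 G=6 C=1): Tm = 64.9 + 41·(7 − 16.4)/18 = 43.5°C ✓; GC 7/18 = 38.9%, outside 42.3–60.0% ✗; length 18 ✓; 3' end ACA has 1 G/C ✓ — fails.
Primer D (23 nt, A=7 T=5 G=6 C=5): Tm = 64.9 + 41·(11 − 16.4)/23 = 55.3°C, outside 42.9–50.1°C ✗; GC 11/23 = 47.8% ✓; length 23, outside 15–22 ✗; 3' end AAT has 0 G/C, need ≥1 ✗ — fails.
Primer E (16 nt, A=5 T=2 G=3 C=6): Tm = 64.9 + 41·(9 − 16.4)/16 = 45.9°C ✓; GC 9/16 = 56.3% ✓; length 16 ✓; 3' end ACC has 2 G/C ✓ — passes.

Primer E only.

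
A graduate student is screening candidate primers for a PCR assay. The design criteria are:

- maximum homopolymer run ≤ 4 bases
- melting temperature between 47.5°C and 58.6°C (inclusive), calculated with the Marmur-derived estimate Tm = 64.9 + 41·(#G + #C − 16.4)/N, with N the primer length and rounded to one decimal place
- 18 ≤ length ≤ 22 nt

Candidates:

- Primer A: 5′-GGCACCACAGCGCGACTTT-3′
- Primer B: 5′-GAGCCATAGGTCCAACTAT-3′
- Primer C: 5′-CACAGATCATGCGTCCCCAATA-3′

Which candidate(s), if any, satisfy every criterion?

Primer A (19 nt, A=4 T=3 G=5 C=7): longest run = 3 ✓; Tm = 64.9 + 41·(12 − 16.4)/19 = 55.4°C ✓; length 19 ✓ — passes.
Primer B (19 nt, A=6 T=4 G=4 C=5): longest run = 2 ✓; Tm = 64.9 + 41·(9 − 16.4)/19 = 48.9°C ✓; length 19 ✓ — passes.
Primer C (22 nt, A=7 T=4 G=3 C=8): longest run = 4 ✓; Tm = 64.9 + 41·(11 − 16.4)/22 = 54.8°C ✓; length 22 ✓ — passes.

Primer A, Primer B and Primer C.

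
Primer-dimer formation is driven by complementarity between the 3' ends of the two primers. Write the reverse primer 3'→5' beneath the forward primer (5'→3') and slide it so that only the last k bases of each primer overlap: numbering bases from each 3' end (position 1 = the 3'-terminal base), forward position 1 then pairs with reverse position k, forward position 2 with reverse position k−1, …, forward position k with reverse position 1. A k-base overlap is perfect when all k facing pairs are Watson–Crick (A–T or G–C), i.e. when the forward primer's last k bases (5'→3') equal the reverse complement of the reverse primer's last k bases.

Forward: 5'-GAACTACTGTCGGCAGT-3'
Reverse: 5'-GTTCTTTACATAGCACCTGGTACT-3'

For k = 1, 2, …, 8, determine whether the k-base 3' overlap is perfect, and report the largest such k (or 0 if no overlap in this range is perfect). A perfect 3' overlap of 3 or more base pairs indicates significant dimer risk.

Longest perfect overlap: 3 complementary base pairs; significant dimer risk (threshold 3).

Last 8 bases (5'→3') — forward …TCGGCAGT, reverse …CTGGTACT.
Reverse complement of the reverse primer's last 8 bases: AGTACCAG; its first k bases are the reverse complement of the reverse primer's last k bases, so a perfect k-base overlap needs the forward primer's last k bases to equal them.
Comparing (forward last k vs required): k=1: T vs A ✗; k=2: GT vs AG ✗; k=3: AGT vs AGT ✓; k=4: CAGT vs AGTA ✗; k=5: GCAGT vs AGTAC ✗; k=6: GGCAGT vs AGTACC ✗; k=7: CGGCAGT vs AGTACCA ✗; k=8: TCGGCAGT vs AGTACCAG ✗.
Only k = 3 is perfect, so the longest perfect 3' overlap is 3.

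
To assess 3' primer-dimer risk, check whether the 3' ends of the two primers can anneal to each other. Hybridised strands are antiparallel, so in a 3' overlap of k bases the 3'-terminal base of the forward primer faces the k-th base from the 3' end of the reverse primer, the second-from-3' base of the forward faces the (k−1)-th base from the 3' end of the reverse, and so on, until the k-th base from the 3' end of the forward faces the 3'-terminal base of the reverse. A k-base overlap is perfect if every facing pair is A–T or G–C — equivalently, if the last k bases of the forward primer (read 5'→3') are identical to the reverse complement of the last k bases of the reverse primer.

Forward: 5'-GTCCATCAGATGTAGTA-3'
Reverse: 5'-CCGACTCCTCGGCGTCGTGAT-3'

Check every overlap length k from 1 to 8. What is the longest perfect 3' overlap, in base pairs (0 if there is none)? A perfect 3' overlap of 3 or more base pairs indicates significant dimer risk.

Last 8 bases (5'→3') — forward …ATGTAGTA, reverse …GTCGTGAT.
Reverse complement of the reverse primer's last 8 bases: ATCACGAC; its first k bases are the reverse complement of the reverse primer's last k bases, so a perfect k-base overlap needs the forward primer's last k bases to equal them.
Comparing (forward last k vs required): k=1: A vs A ✓; k=2: TA vs AT ✗; k=3: GTA vs ATC ✗; k=4: AGTA vs ATCA ✗; k=5: TAGTA vs ATCAC ✗; k=6: GTAGTA vs ATCACG ✗; k=7: TGTAGTA vs ATCACGA ✗; k=8: ATGTAGTA vs ATCACGAC ✗.
Only k = 1 is perfect, so the longest perfect 3' overlap is 1.

Longest perfect overlap: 1 complementary base pair; below the dimer-risk threshold (threshold 3).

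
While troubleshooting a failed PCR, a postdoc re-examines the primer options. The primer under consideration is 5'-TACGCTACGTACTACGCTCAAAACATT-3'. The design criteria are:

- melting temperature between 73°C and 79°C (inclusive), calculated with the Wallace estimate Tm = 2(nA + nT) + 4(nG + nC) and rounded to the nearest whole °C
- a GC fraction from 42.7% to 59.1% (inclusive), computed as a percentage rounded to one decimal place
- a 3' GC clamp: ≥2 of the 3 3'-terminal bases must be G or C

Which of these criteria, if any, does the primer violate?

Fails: GC content, GC clamp.

Base counts: A=9, T=7, G=3, C=8 (length 27).
Tm: Tm = 2·16 + 4·11 = 76°C ✓
GC content: GC 11/27 = 40.7%, outside 42.7–59.1% ✗
GC clamp: 3' end ATT has 0 G/C, need ≥2 ✗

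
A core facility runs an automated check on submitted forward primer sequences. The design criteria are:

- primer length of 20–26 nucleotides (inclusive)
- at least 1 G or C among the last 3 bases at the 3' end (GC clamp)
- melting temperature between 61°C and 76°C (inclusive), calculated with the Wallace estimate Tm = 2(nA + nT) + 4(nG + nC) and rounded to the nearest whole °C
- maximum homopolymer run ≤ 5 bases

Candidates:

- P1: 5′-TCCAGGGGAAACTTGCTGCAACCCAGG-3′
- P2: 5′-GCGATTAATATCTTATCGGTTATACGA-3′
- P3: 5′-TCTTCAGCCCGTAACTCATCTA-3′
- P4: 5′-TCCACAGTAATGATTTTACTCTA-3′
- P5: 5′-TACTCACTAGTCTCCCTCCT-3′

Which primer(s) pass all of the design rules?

P1 (27 nt, A=7 T=4 G=8 C=8): length 27, outside 20–26 ✗; 3' end AGG has 2 G/C ✓; Tm = 2·11 + 4·16 = 86°C, outside 61–76°C ✗; longest run = 4 ✓ — fails.
P2 (27 nt, A=8 T=10 G=5 C=4): length 27, outside 20–26 ✗; 3' end CGA has 2 G/C ✓; Tm = 2·18 + 4·9 = 72°C ✓; longest run = 2 ✓ — fails.
P3 (22 nt, A=5 T=7 G=2 C=8): length 22 ✓; 3' end CTA has 1 G/C ✓; Tm = 2·12 + 4·10 = 64°C ✓; longest run = 3 ✓ — passes.
P4 (23 nt, A=7 T=9 G=2 C=5): length 23 ✓; 3' end CTA has 1 G/C ✓; Tm = 2·16 + 4·7 = 60°C, outside 61–76°C ✗; longest run = 4 ✓ — fails.
P5 (20 nt, A=3 T=7 G=1 C=9): length 20 ✓; 3' end CCT has 2 G/C ✓; Tm = 2·10 + 4·10 = 60°C, outside 61–76°C ✗; longest run = 3 ✓ — fails.

P3 only.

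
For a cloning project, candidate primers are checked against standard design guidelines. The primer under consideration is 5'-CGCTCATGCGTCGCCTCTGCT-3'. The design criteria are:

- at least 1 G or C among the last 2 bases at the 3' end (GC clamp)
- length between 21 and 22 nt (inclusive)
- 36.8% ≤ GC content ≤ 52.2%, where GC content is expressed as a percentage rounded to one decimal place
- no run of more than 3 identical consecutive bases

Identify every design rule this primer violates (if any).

Base counts: A=1, T=6, G=5, C=9 (length 21).
GC clamp: 3' end CT has 1 G/C ✓
length: length 21 ✓
GC content: GC 14/21 = 66.7%, outside 36.8–52.2% ✗
homopolymer run: longest run = 2 ✓

Fails: GC content.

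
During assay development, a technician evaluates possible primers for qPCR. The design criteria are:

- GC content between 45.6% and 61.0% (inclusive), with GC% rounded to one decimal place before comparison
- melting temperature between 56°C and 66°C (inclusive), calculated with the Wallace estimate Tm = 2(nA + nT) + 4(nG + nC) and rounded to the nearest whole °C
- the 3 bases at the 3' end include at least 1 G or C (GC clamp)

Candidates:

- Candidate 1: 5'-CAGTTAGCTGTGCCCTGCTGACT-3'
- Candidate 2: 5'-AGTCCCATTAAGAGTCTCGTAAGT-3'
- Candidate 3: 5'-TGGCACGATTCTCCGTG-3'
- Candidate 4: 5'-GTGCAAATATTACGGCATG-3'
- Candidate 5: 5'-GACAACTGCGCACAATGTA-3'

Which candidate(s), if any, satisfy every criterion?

Candidate 1 (23 nt, A=3 T=7 G=6 C=7): GC 13/23 = 56.5% ✓; Tm = 2·10 + 4·13 = 72°C, outside 56–66°C ✗; 3' end ACT has 1 G/C ✓ — fails.
Candidate 2 (24 nt, A=7 T=7 G=5 C=5): GC 10/24 = 41.7%, outside 45.6–61.0% ✗; Tm = 2·14 + 4·10 = 68°C, outside 56–66°C ✗; 3' end AGT has 1 G/C ✓ — fails.
Candidate 3 (17 nt, A=2 T=5 G=5 C=5): GC 10/17 = 58.8% ✓; Tm = 2·7 + 4·10 = 54°C, outside 56–66°C ✗; 3' end GTG has 2 G/C ✓ — fails.
Candidate 4 (19 nt, A=6 T=5 G=5 C=3): GC 8/19 = 42.1%, outside 45.6–61.0% ✗; Tm = 2·11 + 4·8 = 54°C, outside 56–66°C ✗; 3' end ATG has 1 G/C ✓ — fails.
Candidate 5 (19 nt, A=7 T=3 G=4 C=5): GC 9/19 = 47.4% ✓; Tm = 2·10 + 4·9 = 56°C ✓; 3' end GTA has 1 G/C ✓ — passes.

Candidate 5 only.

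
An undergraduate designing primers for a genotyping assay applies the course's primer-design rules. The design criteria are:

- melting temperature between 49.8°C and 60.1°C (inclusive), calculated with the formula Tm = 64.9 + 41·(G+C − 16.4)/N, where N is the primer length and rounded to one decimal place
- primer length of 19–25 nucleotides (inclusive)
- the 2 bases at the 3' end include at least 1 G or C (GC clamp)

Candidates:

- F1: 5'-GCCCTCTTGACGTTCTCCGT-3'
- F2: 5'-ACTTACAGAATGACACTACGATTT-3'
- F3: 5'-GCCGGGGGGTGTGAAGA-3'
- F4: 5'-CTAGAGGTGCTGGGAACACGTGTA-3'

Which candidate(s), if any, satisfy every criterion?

F1 (20 nt, A=1 T=7 G=4 C=8): Tm = 64.9 + 41·(12 − 16.4)/20 = 55.9°C ✓; length 20 ✓; 3' end GT has 1 G/C ✓ — passes.
F2 (24 nt, A=9 T=7 G=3 C=5): Tm = 64.9 + 41·(8 − 16.4)/24 = 50.6°C ✓; length 24 ✓; 3' end TT has 0 G/C, need ≥1 ✗ — fails.
F3 (17 nt, A=3 T=2 G=10 C=2): Tm = 64.9 + 41·(12 − 16.4)/17 = 54.3°C ✓; length 17, outside 19–25 ✗; 3' end GA has 1 G/C ✓ — fails.
F4 (24 nt, A=6 T=5 G=9 C=4): Tm = 64.9 + 41·(13 − 16.4)/24 = 59.1°C ✓; length 24 ✓; 3' end TA has 0 G/C, need ≥1 ✗ — fails.

F1 only.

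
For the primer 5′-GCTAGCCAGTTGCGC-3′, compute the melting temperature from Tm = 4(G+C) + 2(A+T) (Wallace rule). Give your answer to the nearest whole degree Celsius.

50°C

Base counts: A=2, T=3, G=5, C=5 (length 15).
Tm = 2·(2+3) + 4·(5+5) = 2·5 + 4·10 = 10 + 40 = 50°C.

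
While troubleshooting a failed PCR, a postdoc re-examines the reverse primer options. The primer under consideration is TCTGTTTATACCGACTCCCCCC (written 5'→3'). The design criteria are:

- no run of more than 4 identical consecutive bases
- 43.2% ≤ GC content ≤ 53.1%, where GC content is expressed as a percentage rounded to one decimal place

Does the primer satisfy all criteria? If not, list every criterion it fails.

Base counts: A=3, T=7, G=2, C=10 (length 22).
homopolymer run: longest run = 6, exceeds 4 ✗
GC content: GC 12/22 = 54.5%, outside 43.2–53.1% ✗

Fails: homopolymer run, GC content.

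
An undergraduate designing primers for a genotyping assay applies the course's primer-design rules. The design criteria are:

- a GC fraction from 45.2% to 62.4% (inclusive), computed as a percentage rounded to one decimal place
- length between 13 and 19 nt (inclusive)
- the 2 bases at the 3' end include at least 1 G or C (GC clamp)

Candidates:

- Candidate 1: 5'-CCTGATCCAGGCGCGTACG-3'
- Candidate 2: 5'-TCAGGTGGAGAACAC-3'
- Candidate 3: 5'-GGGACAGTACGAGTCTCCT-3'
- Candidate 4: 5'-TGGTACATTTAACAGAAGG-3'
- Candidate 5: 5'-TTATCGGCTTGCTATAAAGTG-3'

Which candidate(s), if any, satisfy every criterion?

Candidate 1 (19 nt, A=3 T=3 G=6 C=7): GC 13/19 = 68.4%, outside 45.2–62.4% ✗; length 19 ✓; 3' end CG has 2 G/C ✓ — fails.
Candidate 2 (15 nt, A=5 T=2 G=5 C=3): GC 8/15 = 53.3% ✓; length 15 ✓; 3' end AC has 1 G/C ✓ — passes.
Candidate 3 (19 nt, A=4 T=4 G=6 C=5): GC 11/19 = 57.9% ✓; length 19 ✓; 3' end CT has 1 G/C ✓ — passes.
Candidate 4 (19 nt, A=7 T=5 G=5 C=2): GC 7/19 = 36.8%, outside 45.2–62.4% ✗; length 19 ✓; 3' end GG has 2 G/C ✓ — fails.
Candidate 5 (21 nt, A=5 T=8 G=5 C=3): GC 8/21 = 38.1%, outside 45.2–62.4% ✗; length 21, outside 13–19 ✗; 3' end TG has 1 G/C ✓ — fails.

Candidate 2 and Candidate 3.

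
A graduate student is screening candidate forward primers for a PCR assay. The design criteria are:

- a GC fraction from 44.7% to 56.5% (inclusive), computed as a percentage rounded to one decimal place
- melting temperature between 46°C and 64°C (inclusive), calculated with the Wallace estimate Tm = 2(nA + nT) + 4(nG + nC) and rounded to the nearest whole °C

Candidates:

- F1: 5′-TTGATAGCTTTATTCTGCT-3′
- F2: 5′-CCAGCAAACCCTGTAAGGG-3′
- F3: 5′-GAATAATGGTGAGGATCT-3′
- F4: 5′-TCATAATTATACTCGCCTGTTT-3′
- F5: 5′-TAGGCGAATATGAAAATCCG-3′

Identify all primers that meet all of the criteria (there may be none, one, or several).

F1 (19 nt, A=3 T=10 G=3 C=3): GC 6/19 = 31.6%, outside 44.7–56.5% ✗; Tm = 2·13 + 4·6 = 50°C ✓ — fails.
F2 (19 nt, A=6 T=2 G=5 C=6): GC 11/19 = 57.9%, outside 44.7–56.5% ✗; Tm = 2·8 + 4·11 = 60°C ✓ — fails.
F3 (18 nt, A=6 T=5 G=6 C=1): GC 7/18 = 38.9%, outside 44.7–56.5% ✗; Tm = 2·11 + 4·7 = 50°C ✓ — fails.
F4 (22 nt, A=5 T=10 G=2 C=5): GC 7/22 = 31.8%, outside 44.7–56.5% ✗; Tm = 2·15 + 4·7 = 58°C ✓ — fails.
F5 (20 nt, A=8 T=4 G=5 C=3): GC 8/20 = 40.0%, outside 44.7–56.5% ✗; Tm = 2·12 + 4·8 = 56°C ✓ — fails.

None of the candidates satisfy all criteria.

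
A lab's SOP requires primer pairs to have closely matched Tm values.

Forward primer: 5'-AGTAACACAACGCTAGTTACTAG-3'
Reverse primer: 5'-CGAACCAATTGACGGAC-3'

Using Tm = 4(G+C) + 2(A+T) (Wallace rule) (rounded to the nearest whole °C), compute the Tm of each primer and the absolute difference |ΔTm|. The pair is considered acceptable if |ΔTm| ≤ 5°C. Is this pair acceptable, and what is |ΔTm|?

Forward: A=9 T=5 G=4 C=5 → Tm = 2·14 + 4·9 = 64°C.
Reverse: A=6 T=2 G=4 C=5 → Tm = 2·8 + 4·9 = 52°C.
|ΔTm| = |64 − 52| = 12°C, > 5°C.

|ΔTm| = 12°C; the pair is not acceptable.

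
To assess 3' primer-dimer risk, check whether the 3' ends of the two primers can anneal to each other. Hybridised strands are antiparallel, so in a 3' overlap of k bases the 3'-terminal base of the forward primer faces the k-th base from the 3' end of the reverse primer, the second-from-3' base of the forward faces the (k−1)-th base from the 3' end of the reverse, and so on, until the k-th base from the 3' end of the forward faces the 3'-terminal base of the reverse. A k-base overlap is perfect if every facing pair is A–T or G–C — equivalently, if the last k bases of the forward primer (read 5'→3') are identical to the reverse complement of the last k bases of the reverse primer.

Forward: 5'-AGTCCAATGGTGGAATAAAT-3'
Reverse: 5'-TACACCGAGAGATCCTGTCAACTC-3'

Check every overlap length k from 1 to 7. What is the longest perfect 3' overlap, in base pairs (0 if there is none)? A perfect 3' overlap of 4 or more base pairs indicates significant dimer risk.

Last 7 bases (5'→3') — forward …AATAAAT, reverse …TCAACTC.
Reverse complement of the reverse primer's last 7 bases: GAGTTGA; its first k bases are the reverse complement of the reverse primer's last k bases, so a perfect k-base overlap needs the forward primer's last k bases to equal them.
Comparing (forward last k vs required): k=1: T vs G ✗; k=2: AT vs GA ✗; k=3: AAT vs GAG ✗; k=4: AAAT vs GAGT ✗; k=5: TAAAT vs GAGTT ✗; k=6: ATAAAT vs GAGTTG ✗; k=7: AATAAAT vs GAGTTGA ✗.
No overlap length from 1 to 7 is perfect, so the longest perfect 3' overlap is 0.

Longest perfect overlap: 0 complementary base pairs; below the dimer-risk threshold (threshold 4).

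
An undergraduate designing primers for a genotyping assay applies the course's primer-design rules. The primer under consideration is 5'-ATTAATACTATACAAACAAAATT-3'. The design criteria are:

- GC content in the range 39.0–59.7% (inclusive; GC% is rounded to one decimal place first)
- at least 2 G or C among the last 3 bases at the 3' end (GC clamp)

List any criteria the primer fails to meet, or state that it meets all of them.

Fails: GC content, GC clamp.

Base counts: A=13, T=7, G=0, C=3 (length 23).
GC content: GC 3/23 = 13.0%, outside 39.0–59.7% ✗
GC clamp: 3' end ATT has 0 G/C, need ≥2 ✗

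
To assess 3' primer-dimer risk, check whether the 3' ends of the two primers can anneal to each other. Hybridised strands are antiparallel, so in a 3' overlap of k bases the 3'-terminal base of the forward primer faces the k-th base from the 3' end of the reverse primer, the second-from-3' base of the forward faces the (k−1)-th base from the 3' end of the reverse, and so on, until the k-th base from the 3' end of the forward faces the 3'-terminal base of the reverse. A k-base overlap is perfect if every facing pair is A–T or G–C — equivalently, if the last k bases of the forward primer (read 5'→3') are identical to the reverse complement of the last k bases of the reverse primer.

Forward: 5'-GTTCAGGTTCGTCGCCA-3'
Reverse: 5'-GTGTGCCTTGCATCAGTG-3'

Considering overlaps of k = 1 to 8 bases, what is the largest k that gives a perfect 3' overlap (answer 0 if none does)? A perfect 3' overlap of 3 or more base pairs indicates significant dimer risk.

Longest perfect overlap: 2 complementary base pairs; below the dimer-risk threshold (threshold 3).

Last 8 bases (5'→3') — forward …CGTCGCCA, reverse …CATCAGTG.
Reverse complement of the reverse primer's last 8 bases: CACTGATG; its first k bases are the reverse complement of the reverse primer's last k bases, so a perfect k-base overlap needs the forward primer's last k bases to equal them.
Comparing (forward last k vs required): k=1: A vs C ✗; k=2: CA vs CA ✓; k=3: CCA vs CAC ✗; k=4: GCCA vs CACT ✗; k=5: CGCCA vs CACTG ✗; k=6: TCGCCA vs CACTGA ✗; k=7: GTCGCCA vs CACTGAT ✗; k=8: CGTCGCCA vs CACTGATG ✗.
Only k = 2 is perfect, so the longest perfect 3' overlap is 2.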